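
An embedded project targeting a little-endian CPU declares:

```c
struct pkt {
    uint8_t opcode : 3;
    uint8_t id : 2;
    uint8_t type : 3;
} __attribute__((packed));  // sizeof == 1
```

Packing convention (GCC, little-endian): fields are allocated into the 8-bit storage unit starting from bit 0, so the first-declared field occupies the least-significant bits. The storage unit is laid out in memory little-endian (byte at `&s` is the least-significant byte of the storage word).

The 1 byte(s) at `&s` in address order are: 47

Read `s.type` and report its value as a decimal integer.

2

[0]=0x47 (little-endian) → word 0x47
opcode:3 @ bit 0 → (0x47>>0)&0x7 = 0x7
id:2 @ bit 3 → (0x47>>3)&0x3 = 0x0
type:3 @ bit 5 → (0x47>>5)&0x7 = 0x2  ←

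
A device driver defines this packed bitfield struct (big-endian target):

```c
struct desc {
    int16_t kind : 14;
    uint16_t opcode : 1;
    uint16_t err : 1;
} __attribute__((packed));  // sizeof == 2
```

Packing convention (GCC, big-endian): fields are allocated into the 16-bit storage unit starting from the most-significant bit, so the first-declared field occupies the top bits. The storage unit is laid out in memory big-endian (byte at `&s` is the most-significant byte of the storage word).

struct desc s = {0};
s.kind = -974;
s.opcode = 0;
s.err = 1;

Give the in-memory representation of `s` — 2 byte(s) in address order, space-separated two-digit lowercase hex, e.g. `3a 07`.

[2+:14] kind=-974 & 0x3fff = 0x3c32; word=0xf0c8
[1+:1] opcode=0 & 0x1 = 0x0; word=0xf0c8
[0+:1] err=1 & 0x1 = 0x1; word=0xf0c9
word = 0xf0c9 → big-endian bytes:
  [0]=0xf0  [1]=0xc9

f0 c9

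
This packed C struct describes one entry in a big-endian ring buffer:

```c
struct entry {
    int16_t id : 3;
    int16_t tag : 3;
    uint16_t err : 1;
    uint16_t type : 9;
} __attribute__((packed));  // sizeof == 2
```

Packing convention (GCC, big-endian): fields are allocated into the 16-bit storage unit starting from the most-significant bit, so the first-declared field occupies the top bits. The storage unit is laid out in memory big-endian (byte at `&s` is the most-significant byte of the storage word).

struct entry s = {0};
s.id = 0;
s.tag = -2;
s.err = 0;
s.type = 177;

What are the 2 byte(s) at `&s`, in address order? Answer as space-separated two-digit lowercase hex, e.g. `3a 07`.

18 b1

id (3b) val=0 bits=0x0 at bit 13: 0x0000
tag (3b) val=-2 bits=0x6 at bit 10: 0x1800
err (1b) val=0 bits=0x0 at bit 9: 0x1800
type (9b) val=177 bits=0xb1 at bit 0: 0x18b1
word = 0x18b1 → big-endian bytes:
  [0]=0x18  [1]=0xb1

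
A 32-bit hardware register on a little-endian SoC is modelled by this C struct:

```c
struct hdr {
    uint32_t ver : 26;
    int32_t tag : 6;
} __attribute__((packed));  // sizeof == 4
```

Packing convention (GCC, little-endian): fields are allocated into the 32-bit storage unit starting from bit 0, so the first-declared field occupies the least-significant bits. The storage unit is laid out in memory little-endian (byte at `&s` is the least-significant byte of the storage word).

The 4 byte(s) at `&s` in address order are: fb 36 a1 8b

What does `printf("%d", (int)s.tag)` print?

[0]=0xfb [1]=0x36 [2]=0xa1 [3]=0x8b (little-endian) → word 0x8ba136fb
ver:26 @ bit 0 → (0x8ba136fb>>0)&0x3ffffff = 0x3a136fb
tag:6 @ bit 26 → (0x8ba136fb>>26)&0x3f = 0x22  ←
tag signed 6b, MSB=1: 34 - 64 = -30

-30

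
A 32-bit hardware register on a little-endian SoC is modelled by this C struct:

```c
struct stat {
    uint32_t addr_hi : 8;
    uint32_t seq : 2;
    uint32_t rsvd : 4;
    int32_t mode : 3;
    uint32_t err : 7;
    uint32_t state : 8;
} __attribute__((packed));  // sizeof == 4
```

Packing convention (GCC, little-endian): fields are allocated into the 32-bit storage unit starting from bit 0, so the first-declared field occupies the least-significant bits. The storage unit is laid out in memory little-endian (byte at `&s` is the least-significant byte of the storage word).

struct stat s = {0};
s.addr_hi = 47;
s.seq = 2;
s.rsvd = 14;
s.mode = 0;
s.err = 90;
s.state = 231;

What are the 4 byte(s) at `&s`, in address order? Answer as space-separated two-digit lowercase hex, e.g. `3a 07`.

2f 3a b4 e7

addr_hi:8 = 47 → 0x2f << 0 → word 0x0000002f
seq:2 = 2 → 0x2 << 8 → word 0x0000022f
rsvd:4 = 14 → 0xe << 10 → word 0x00003a2f
mode:3 = 0 → 0x0 << 14 → word 0x00003a2f
err:7 = 90 → 0x5a << 17 → word 0x00b43a2f
state:8 = 231 → 0xe7 << 24 → word 0xe7b43a2f
word = 0xe7b43a2f → little-endian bytes:
  [0]=0x2f  [1]=0x3a  [2]=0xb4  [3]=0xe7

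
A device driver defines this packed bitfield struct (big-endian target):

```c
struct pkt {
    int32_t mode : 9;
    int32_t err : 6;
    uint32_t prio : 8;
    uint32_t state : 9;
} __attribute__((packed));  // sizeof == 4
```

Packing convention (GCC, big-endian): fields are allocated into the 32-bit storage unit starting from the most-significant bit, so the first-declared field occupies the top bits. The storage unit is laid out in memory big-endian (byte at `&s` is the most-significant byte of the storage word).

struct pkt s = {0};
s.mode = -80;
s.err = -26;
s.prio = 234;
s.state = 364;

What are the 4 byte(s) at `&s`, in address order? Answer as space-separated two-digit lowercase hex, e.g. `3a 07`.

mode:9 = -80 → 0x1b0 << 23 → word 0xd8000000
err:6 = -26 → 0x26 << 17 → word 0xd84c0000
prio:8 = 234 → 0xea << 9 → word 0xd84dd400
state:9 = 364 → 0x16c << 0 → word 0xd84dd56c
word = 0xd84dd56c → big-endian bytes:
  [0]=0xd8  [1]=0x4d  [2]=0xd5  [3]=0x6c

d8 4d d5 6c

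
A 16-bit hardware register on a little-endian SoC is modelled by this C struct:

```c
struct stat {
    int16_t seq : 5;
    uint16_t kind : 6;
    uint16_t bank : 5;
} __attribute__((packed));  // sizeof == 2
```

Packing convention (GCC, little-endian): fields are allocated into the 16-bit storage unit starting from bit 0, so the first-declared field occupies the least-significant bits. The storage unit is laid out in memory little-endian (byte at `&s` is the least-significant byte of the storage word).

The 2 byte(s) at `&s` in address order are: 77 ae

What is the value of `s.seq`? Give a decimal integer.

-9

[0]=0x77 [1]=0xae (little-endian) → word 0xae77
seq [0+:5] = (word>>0) & 0x1f = 23  ←
kind [5+:6] = (word>>5) & 0x3f = 51
bank [11+:5] = (word>>11) & 0x1f = 21
seq signed 5b, MSB=1: 23 - 32 = -9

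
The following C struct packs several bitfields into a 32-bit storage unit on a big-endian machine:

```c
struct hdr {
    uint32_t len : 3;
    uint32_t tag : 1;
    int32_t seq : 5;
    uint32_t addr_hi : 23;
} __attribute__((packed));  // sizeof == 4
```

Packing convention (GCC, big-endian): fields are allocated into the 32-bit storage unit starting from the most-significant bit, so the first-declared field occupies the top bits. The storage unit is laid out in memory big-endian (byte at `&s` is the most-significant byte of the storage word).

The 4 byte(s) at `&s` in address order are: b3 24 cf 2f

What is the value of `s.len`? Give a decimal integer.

5

[0]=0xb3 [1]=0x24 [2]=0xcf [3]=0x2f (big-endian) → word 0xb324cf2f
len [29+:3] = (word>>29) & 0x7 = 5  ←
tag [28+:1] = (word>>28) & 0x1 = 1
seq [23+:5] = (word>>23) & 0x1f = 6
addr_hi [0+:23] = (word>>0) & 0x7fffff = 2412335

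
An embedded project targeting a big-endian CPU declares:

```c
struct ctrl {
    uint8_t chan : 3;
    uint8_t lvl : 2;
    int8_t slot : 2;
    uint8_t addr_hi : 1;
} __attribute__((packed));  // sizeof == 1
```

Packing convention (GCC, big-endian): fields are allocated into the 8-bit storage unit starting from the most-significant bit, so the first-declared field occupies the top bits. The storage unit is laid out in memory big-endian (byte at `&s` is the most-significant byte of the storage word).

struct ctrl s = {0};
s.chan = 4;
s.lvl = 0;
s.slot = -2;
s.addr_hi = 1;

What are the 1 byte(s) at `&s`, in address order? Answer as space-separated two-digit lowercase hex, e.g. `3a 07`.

85

chan:3 = 4 → 0x4 << 5 → word 0x80
lvl:2 = 0 → 0x0 << 3 → word 0x80
slot:2 = -2 → 0x2 << 1 → word 0x84
addr_hi:1 = 1 → 0x1 << 0 → word 0x85
word = 0x85 → big-endian bytes:
  [0]=0x85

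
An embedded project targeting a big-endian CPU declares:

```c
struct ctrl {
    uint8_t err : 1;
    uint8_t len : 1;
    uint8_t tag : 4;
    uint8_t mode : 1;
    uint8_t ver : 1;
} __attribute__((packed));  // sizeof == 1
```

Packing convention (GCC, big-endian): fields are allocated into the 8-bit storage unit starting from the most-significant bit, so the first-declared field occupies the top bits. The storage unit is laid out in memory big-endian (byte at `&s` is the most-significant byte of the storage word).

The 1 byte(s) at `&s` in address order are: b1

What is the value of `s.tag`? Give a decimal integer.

[0]=0xb1 (big-endian) → word 0xb1
err:1 @ bit 7 → (0xb1>>7)&0x1 = 0x1
len:1 @ bit 6 → (0xb1>>6)&0x1 = 0x0
tag:4 @ bit 2 → (0xb1>>2)&0xf = 0xc  ←
mode:1 @ bit 1 → (0xb1>>1)&0x1 = 0x0
ver:1 @ bit 0 → (0xb1>>0)&0x1 = 0x1

12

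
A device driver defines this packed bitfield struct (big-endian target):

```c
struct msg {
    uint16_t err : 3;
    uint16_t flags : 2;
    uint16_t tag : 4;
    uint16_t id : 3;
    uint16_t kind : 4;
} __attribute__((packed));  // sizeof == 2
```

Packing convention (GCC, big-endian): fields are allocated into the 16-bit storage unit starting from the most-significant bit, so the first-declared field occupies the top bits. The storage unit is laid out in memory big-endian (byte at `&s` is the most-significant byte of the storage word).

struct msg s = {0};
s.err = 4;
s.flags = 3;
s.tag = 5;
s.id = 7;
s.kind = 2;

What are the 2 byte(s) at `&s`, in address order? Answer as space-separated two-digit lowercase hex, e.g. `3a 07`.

err:3 = 4 → 0x4 << 13 → word 0x8000
flags:2 = 3 → 0x3 << 11 → word 0x9800
tag:4 = 5 → 0x5 << 7 → word 0x9a80
id:3 = 7 → 0x7 << 4 → word 0x9af0
kind:4 = 2 → 0x2 << 0 → word 0x9af2
word = 0x9af2 → big-endian bytes:
  [0]=0x9a  [1]=0xf2

9a f2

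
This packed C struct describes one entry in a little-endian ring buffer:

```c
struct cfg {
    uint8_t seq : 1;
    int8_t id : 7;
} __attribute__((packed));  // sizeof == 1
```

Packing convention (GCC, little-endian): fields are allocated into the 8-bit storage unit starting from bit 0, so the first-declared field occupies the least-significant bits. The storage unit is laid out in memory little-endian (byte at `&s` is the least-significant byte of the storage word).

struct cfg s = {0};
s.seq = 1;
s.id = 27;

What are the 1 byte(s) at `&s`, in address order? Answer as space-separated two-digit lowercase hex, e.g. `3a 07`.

[0+:1] seq=1 & 0x1 = 0x1; word=0x01
[1+:7] id=27 & 0x7f = 0x1b; word=0x37
word = 0x37 → little-endian bytes:
  [0]=0x37

37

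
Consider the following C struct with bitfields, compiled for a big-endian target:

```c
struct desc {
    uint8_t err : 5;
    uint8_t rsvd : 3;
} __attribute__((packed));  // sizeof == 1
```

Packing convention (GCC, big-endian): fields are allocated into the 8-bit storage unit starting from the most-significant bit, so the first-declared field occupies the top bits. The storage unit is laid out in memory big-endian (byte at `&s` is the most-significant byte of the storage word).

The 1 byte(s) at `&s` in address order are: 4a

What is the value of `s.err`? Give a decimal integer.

[0]=0x4a (big-endian) → word 0x4a
err:5 @ bit 3 → (0x4a>>3)&0x1f = 0x9  ←
rsvd:3 @ bit 0 → (0x4a>>0)&0x7 = 0x2

9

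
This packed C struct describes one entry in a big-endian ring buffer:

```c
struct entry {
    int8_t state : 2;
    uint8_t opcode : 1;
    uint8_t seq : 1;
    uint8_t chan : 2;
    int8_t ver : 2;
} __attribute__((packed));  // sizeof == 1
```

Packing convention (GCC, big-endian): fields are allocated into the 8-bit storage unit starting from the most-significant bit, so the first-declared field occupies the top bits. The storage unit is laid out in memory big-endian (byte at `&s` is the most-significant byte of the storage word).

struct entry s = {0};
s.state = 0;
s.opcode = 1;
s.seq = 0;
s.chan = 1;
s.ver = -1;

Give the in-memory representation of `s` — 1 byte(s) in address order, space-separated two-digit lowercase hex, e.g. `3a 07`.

state:2 = 0 → 0x0 << 6 → word 0x00
opcode:1 = 1 → 0x1 << 5 → word 0x20
seq:1 = 0 → 0x0 << 4 → word 0x20
chan:2 = 1 → 0x1 << 2 → word 0x24
ver:2 = -1 → 0x3 << 0 → word 0x27
word = 0x27 → big-endian bytes:
  [0]=0x27

27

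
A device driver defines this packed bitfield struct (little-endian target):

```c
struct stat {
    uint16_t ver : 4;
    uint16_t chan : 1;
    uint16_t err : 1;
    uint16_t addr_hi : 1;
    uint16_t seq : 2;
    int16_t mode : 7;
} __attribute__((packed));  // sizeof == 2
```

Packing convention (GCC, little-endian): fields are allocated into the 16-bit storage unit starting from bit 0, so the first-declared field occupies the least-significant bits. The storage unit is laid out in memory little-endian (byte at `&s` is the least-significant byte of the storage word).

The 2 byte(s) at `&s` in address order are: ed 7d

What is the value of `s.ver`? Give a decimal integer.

[0]=0xed [1]=0x7d (little-endian) → word 0x7ded
ver:4 @ bit 0 → (0x7ded>>0)&0xf = 0xd  ←
chan:1 @ bit 4 → (0x7ded>>4)&0x1 = 0x0
err:1 @ bit 5 → (0x7ded>>5)&0x1 = 0x1
addr_hi:1 @ bit 6 → (0x7ded>>6)&0x1 = 0x1
seq:2 @ bit 7 → (0x7ded>>7)&0x3 = 0x3
mode:7 @ bit 9 → (0x7ded>>9)&0x7f = 0x3e

13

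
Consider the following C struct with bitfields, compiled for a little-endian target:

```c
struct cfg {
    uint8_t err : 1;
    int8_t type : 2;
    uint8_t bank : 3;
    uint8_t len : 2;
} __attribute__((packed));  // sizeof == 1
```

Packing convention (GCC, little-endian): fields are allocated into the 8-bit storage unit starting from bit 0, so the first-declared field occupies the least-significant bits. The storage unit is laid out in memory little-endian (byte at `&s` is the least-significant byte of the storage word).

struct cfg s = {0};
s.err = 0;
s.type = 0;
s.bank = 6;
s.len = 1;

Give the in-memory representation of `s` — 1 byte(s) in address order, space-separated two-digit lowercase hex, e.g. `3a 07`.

err (1b) val=0 bits=0x0 at bit 0: 0x00
type (2b) val=0 bits=0x0 at bit 1: 0x00
bank (3b) val=6 bits=0x6 at bit 3: 0x30
len (2b) val=1 bits=0x1 at bit 6: 0x70
word = 0x70 → little-endian bytes:
  [0]=0x70

70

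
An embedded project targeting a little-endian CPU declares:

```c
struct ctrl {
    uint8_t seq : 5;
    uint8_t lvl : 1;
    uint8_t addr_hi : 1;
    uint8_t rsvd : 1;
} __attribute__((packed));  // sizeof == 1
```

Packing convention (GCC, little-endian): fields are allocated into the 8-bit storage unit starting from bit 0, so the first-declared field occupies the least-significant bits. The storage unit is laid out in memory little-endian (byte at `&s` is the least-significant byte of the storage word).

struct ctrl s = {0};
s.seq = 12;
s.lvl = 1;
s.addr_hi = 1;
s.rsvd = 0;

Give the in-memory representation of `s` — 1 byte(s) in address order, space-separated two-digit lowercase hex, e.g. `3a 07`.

6c

seq:5 = 12 → 0xc << 0 → word 0x0c
lvl:1 = 1 → 0x1 << 5 → word 0x2c
addr_hi:1 = 1 → 0x1 << 6 → word 0x6c
rsvd:1 = 0 → 0x0 << 7 → word 0x6c
word = 0x6c → little-endian bytes:
  [0]=0x6c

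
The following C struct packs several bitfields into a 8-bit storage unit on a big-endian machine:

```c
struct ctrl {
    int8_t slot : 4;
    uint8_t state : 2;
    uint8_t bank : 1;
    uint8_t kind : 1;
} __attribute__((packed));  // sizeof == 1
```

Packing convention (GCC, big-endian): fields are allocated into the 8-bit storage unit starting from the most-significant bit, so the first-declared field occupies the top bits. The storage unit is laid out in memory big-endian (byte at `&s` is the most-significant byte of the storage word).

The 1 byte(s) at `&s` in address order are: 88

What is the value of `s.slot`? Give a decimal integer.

-8

[0]=0x88 (big-endian) → word 0x88
slot [4+:4] = (word>>4) & 0xf = 8  ←
state [2+:2] = (word>>2) & 0x3 = 2
bank [1+:1] = (word>>1) & 0x1 = 0
kind [0+:1] = (word>>0) & 0x1 = 0
slot signed 4b, MSB=1: 8 - 16 = -8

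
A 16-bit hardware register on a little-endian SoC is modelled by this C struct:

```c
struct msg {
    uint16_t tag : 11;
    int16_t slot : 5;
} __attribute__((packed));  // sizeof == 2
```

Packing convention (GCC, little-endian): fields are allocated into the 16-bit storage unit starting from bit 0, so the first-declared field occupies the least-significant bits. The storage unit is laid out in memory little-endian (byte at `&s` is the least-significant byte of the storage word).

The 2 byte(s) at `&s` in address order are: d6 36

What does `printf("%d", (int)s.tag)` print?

1750

[0]=0xd6 [1]=0x36 (little-endian) → word 0x36d6
tag:11 @ bit 0 → (0x36d6>>0)&0x7ff = 0x6d6  ←
slot:5 @ bit 11 → (0x36d6>>11)&0x1f = 0x6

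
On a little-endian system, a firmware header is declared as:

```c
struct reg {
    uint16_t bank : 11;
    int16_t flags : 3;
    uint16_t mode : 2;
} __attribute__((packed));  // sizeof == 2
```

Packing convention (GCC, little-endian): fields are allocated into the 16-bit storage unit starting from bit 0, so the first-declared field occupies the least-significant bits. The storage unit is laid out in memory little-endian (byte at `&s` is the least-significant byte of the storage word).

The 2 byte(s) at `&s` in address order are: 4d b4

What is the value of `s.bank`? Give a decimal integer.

[0]=0x4d [1]=0xb4 (little-endian) → word 0xb44d
bank:11 @ bit 0 → (0xb44d>>0)&0x7ff = 0x44d  ←
flags:3 @ bit 11 → (0xb44d>>11)&0x7 = 0x6
mode:2 @ bit 14 → (0xb44d>>14)&0x3 = 0x2

1101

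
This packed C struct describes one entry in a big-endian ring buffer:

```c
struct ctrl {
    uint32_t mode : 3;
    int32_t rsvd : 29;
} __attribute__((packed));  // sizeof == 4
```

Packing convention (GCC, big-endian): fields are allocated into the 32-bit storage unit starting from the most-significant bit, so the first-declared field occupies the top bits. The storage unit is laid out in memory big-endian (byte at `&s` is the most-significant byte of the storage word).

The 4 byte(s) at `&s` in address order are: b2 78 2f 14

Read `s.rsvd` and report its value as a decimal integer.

-227004652

[0]=0xb2 [1]=0x78 [2]=0x2f [3]=0x14 (big-endian) → word 0xb2782f14
mode [29+:3] = (word>>29) & 0x7 = 5
rsvd [0+:29] = (word>>0) & 0x1fffffff = 309866260  ←
rsvd signed 29b, MSB=1: 309866260 - 536870912 = -227004652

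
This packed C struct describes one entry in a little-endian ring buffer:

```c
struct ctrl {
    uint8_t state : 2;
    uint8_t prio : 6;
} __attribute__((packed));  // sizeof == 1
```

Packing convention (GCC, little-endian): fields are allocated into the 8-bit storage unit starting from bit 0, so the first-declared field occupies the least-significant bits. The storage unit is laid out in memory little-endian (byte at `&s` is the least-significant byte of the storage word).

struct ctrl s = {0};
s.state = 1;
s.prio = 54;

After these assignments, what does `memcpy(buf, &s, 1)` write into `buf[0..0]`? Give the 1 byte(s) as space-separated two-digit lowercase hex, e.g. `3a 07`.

d9

state:2 = 1 → 0x1 << 0 → word 0x01
prio:6 = 54 → 0x36 << 2 → word 0xd9
word = 0xd9 → little-endian bytes:
  [0]=0xd9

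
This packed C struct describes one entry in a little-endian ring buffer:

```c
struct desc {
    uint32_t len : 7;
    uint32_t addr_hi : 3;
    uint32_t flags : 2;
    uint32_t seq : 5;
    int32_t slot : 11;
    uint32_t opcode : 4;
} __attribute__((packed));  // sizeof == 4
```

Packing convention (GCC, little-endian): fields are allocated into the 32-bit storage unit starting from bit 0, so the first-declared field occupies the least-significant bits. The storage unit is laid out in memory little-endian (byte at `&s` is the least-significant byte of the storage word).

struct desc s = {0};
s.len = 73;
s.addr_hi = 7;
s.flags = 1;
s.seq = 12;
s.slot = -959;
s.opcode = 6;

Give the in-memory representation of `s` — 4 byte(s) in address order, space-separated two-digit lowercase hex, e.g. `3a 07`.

c9 c7 82 68

[0+:7] len=73 & 0x7f = 0x49; word=0x00000049
[7+:3] addr_hi=7 & 0x7 = 0x7; word=0x000003c9
[10+:2] flags=1 & 0x3 = 0x1; word=0x000007c9
[12+:5] seq=12 & 0x1f = 0xc; word=0x0000c7c9
[17+:11] slot=-959 & 0x7ff = 0x441; word=0x0882c7c9
[28+:4] opcode=6 & 0xf = 0x6; word=0x6882c7c9
word = 0x6882c7c9 → little-endian bytes:
  [0]=0xc9  [1]=0xc7  [2]=0x82  [3]=0x68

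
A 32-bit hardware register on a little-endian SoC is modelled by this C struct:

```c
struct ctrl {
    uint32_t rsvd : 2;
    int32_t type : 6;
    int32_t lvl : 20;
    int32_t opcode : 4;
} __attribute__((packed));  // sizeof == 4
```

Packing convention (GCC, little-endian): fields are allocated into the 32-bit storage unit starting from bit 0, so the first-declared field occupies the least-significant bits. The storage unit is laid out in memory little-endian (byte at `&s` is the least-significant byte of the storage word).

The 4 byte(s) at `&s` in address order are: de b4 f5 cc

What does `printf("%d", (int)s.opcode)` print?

[0]=0xde [1]=0xb4 [2]=0xf5 [3]=0xcc (little-endian) → word 0xccf5b4de
rsvd [0+:2] = (word>>0) & 0x3 = 2
type [2+:6] = (word>>2) & 0x3f = 55
lvl [8+:20] = (word>>8) & 0xfffff = 849332
opcode [28+:4] = (word>>28) & 0xf = 12  ←
opcode signed 4b, MSB=1: 12 - 16 = -4

-4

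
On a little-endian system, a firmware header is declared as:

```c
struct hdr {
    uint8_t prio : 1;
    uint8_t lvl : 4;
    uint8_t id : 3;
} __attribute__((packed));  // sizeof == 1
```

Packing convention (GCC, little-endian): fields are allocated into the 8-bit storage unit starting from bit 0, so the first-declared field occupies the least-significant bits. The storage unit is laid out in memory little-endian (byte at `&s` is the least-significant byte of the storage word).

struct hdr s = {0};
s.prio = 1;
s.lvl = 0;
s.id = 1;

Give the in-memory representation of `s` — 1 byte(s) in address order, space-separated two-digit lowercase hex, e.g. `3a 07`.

21

[0+:1] prio=1 & 0x1 = 0x1; word=0x01
[1+:4] lvl=0 & 0xf = 0x0; word=0x01
[5+:3] id=1 & 0x7 = 0x1; word=0x21
word = 0x21 → little-endian bytes:
  [0]=0x21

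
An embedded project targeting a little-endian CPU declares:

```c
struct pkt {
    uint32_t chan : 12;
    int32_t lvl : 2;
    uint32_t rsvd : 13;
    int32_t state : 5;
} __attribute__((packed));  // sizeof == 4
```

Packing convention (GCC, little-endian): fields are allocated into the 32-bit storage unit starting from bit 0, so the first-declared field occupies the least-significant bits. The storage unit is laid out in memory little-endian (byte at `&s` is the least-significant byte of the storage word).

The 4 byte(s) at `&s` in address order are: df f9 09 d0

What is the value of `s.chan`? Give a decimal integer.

2527

[0]=0xdf [1]=0xf9 [2]=0x09 [3]=0xd0 (little-endian) → word 0xd009f9df
chan [0+:12] = (word>>0) & 0xfff = 2527  ←
lvl [12+:2] = (word>>12) & 0x3 = 3
rsvd [14+:13] = (word>>14) & 0x1fff = 39
state [27+:5] = (word>>27) & 0x1f = 26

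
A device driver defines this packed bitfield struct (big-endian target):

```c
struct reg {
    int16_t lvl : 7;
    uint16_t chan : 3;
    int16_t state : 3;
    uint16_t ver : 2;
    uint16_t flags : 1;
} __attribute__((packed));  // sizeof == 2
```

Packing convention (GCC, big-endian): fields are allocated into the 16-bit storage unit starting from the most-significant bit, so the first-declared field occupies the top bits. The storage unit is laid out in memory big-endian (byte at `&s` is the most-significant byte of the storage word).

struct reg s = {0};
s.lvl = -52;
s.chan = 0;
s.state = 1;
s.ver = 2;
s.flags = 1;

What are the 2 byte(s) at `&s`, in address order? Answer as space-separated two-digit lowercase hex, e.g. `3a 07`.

98 0d

lvl (7b) val=-52 bits=0x4c at bit 9: 0x9800
chan (3b) val=0 bits=0x0 at bit 6: 0x9800
state (3b) val=1 bits=0x1 at bit 3: 0x9808
ver (2b) val=2 bits=0x2 at bit 1: 0x980c
flags (1b) val=1 bits=0x1 at bit 0: 0x980d
word = 0x980d → big-endian bytes:
  [0]=0x98  [1]=0x0d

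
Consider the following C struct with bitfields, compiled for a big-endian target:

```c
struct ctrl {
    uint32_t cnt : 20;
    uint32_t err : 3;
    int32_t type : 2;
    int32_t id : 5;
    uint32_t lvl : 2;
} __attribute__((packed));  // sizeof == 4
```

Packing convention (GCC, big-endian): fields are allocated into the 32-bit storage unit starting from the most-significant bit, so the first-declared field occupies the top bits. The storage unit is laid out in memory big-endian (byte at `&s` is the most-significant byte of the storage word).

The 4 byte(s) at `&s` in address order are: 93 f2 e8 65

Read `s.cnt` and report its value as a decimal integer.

605998

[0]=0x93 [1]=0xf2 [2]=0xe8 [3]=0x65 (big-endian) → word 0x93f2e865
cnt [12+:20] = (word>>12) & 0xfffff = 605998  ←
err [9+:3] = (word>>9) & 0x7 = 4
type [7+:2] = (word>>7) & 0x3 = 0
id [2+:5] = (word>>2) & 0x1f = 25
lvl [0+:2] = (word>>0) & 0x3 = 1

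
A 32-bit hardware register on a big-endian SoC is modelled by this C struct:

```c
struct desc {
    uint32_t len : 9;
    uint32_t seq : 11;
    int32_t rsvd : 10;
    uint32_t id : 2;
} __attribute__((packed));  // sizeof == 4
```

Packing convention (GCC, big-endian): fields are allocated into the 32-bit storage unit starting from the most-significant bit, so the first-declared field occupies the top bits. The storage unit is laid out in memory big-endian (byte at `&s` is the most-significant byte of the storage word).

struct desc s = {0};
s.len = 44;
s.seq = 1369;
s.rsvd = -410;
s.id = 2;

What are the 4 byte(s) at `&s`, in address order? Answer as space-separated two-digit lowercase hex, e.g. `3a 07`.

16 55 99 9a

len:9 = 44 → 0x2c << 23 → word 0x16000000
seq:11 = 1369 → 0x559 << 12 → word 0x16559000
rsvd:10 = -410 → 0x266 << 2 → word 0x16559998
id:2 = 2 → 0x2 << 0 → word 0x1655999a
word = 0x1655999a → big-endian bytes:
  [0]=0x16  [1]=0x55  [2]=0x99  [3]=0x9a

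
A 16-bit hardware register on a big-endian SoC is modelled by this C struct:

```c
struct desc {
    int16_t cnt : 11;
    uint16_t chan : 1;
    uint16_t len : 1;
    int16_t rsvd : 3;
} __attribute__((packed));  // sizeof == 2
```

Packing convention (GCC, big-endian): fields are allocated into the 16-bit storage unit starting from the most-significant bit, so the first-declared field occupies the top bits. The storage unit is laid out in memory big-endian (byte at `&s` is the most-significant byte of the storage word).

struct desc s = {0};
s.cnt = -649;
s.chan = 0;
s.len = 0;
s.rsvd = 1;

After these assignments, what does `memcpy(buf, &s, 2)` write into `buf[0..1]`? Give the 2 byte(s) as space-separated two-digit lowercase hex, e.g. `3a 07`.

cnt:11 = -649 → 0x577 << 5 → word 0xaee0
chan:1 = 0 → 0x0 << 4 → word 0xaee0
len:1 = 0 → 0x0 << 3 → word 0xaee0
rsvd:3 = 1 → 0x1 << 0 → word 0xaee1
word = 0xaee1 → big-endian bytes:
  [0]=0xae  [1]=0xe1

ae e1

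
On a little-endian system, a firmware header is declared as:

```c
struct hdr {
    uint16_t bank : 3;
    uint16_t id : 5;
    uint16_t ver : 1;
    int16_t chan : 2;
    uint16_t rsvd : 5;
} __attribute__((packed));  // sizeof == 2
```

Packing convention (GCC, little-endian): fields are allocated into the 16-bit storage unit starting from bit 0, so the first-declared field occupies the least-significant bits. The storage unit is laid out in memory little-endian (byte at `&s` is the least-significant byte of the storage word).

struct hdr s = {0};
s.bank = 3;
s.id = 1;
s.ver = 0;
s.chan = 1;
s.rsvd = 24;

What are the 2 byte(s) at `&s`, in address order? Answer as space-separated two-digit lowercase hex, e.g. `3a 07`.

0b c2

bank (3b) val=3 bits=0x3 at bit 0: 0x0003
id (5b) val=1 bits=0x1 at bit 3: 0x000b
ver (1b) val=0 bits=0x0 at bit 8: 0x000b
chan (2b) val=1 bits=0x1 at bit 9: 0x020b
rsvd (5b) val=24 bits=0x18 at bit 11: 0xc20b
word = 0xc20b → little-endian bytes:
  [0]=0x0b  [1]=0xc2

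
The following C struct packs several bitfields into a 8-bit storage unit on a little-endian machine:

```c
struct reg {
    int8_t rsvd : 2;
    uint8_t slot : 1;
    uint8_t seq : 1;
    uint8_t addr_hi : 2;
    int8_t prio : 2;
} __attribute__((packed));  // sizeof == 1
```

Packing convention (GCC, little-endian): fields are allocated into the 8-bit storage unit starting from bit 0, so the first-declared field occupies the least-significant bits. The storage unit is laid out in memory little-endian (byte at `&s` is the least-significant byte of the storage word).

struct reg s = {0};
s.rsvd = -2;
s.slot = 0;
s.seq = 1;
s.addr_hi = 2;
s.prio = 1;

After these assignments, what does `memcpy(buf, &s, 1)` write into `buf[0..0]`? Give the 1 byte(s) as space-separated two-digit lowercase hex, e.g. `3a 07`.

6a

rsvd:2 = -2 → 0x2 << 0 → word 0x02
slot:1 = 0 → 0x0 << 2 → word 0x02
seq:1 = 1 → 0x1 << 3 → word 0x0a
addr_hi:2 = 2 → 0x2 << 4 → word 0x2a
prio:2 = 1 → 0x1 << 6 → word 0x6a
word = 0x6a → little-endian bytes:
  [0]=0x6a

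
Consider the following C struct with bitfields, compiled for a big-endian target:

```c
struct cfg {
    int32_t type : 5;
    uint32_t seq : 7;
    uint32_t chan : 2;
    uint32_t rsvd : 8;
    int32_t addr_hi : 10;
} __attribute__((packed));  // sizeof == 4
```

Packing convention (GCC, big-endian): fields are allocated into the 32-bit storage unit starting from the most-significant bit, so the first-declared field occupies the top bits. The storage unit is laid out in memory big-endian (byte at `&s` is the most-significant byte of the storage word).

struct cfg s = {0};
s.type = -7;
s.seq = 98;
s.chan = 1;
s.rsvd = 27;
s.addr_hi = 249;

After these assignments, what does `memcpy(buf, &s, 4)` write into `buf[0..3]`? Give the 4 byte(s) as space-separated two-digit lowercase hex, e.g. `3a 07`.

ce 24 6c f9

type:5 = -7 → 0x19 << 27 → word 0xc8000000
seq:7 = 98 → 0x62 << 20 → word 0xce200000
chan:2 = 1 → 0x1 << 18 → word 0xce240000
rsvd:8 = 27 → 0x1b << 10 → word 0xce246c00
addr_hi:10 = 249 → 0xf9 << 0 → word 0xce246cf9
word = 0xce246cf9 → big-endian bytes:
  [0]=0xce  [1]=0x24  [2]=0x6c  [3]=0xf9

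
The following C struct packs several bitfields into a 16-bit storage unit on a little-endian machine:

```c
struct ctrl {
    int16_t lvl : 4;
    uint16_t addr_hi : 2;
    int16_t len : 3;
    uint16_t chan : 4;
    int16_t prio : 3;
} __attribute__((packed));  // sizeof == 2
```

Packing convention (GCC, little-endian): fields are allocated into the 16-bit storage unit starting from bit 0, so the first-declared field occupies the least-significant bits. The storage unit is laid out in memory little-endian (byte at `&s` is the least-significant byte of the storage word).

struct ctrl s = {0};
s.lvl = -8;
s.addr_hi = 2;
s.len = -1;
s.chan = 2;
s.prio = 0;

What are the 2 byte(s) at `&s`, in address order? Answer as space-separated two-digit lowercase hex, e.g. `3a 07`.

[0+:4] lvl=-8 & 0xf = 0x8; word=0x0008
[4+:2] addr_hi=2 & 0x3 = 0x2; word=0x0028
[6+:3] len=-1 & 0x7 = 0x7; word=0x01e8
[9+:4] chan=2 & 0xf = 0x2; word=0x05e8
[13+:3] prio=0 & 0x7 = 0x0; word=0x05e8
word = 0x05e8 → little-endian bytes:
  [0]=0xe8  [1]=0x05

e8 05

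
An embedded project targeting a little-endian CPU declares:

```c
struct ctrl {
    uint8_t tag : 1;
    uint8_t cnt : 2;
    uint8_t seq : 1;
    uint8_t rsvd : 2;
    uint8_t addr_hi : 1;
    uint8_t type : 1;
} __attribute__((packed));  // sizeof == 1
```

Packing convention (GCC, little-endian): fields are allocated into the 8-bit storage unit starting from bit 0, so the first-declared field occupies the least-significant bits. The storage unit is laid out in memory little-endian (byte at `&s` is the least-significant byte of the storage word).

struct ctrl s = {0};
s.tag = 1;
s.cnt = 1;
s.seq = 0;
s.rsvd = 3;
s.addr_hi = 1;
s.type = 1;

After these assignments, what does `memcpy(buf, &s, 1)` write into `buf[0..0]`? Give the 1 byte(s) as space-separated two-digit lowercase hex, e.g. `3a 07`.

f3

tag:1 = 1 → 0x1 << 0 → word 0x01
cnt:2 = 1 → 0x1 << 1 → word 0x03
seq:1 = 0 → 0x0 << 3 → word 0x03
rsvd:2 = 3 → 0x3 << 4 → word 0x33
addr_hi:1 = 1 → 0x1 << 6 → word 0x73
type:1 = 1 → 0x1 << 7 → word 0xf3
word = 0xf3 → little-endian bytes:
  [0]=0xf3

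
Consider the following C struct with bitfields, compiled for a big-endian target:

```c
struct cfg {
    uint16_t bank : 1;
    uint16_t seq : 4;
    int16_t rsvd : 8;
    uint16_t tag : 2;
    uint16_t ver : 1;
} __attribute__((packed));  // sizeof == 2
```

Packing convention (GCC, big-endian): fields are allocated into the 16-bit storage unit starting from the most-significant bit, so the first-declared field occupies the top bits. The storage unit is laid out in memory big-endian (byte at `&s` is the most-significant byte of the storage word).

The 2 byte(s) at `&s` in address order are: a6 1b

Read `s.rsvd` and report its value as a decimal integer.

-61

[0]=0xa6 [1]=0x1b (big-endian) → word 0xa61b
bank [15+:1] = (word>>15) & 0x1 = 1
seq [11+:4] = (word>>11) & 0xf = 4
rsvd [3+:8] = (word>>3) & 0xff = 195  ←
tag [1+:2] = (word>>1) & 0x3 = 1
ver [0+:1] = (word>>0) & 0x1 = 1
rsvd signed 8b, MSB=1: 195 - 256 = -61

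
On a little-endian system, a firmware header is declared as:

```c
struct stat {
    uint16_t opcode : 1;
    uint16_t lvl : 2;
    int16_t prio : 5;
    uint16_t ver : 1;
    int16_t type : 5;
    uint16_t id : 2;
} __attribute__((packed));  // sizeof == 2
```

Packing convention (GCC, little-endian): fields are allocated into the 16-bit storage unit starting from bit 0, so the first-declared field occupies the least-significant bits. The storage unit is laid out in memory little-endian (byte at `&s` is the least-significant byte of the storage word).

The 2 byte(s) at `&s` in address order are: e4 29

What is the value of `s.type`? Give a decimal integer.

-12

[0]=0xe4 [1]=0x29 (little-endian) → word 0x29e4
opcode [0+:1] = (word>>0) & 0x1 = 0
lvl [1+:2] = (word>>1) & 0x3 = 2
prio [3+:5] = (word>>3) & 0x1f = 28
ver [8+:1] = (word>>8) & 0x1 = 1
type [9+:5] = (word>>9) & 0x1f = 20  ←
id [14+:2] = (word>>14) & 0x3 = 0
type signed 5b, MSB=1: 20 - 32 = -12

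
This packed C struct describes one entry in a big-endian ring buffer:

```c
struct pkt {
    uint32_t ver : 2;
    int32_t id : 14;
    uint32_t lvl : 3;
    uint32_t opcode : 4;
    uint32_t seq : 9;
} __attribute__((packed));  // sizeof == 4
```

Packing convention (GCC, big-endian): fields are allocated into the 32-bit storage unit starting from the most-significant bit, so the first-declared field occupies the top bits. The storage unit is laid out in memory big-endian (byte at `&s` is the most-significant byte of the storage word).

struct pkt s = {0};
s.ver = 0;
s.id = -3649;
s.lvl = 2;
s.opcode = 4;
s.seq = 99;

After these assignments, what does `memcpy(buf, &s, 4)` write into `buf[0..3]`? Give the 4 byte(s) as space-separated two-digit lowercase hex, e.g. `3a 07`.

31 bf 48 63

ver (2b) val=0 bits=0x0 at bit 30: 0x00000000
id (14b) val=-3649 bits=0x31bf at bit 16: 0x31bf0000
lvl (3b) val=2 bits=0x2 at bit 13: 0x31bf4000
opcode (4b) val=4 bits=0x4 at bit 9: 0x31bf4800
seq (9b) val=99 bits=0x63 at bit 0: 0x31bf4863
word = 0x31bf4863 → big-endian bytes:
  [0]=0x31  [1]=0xbf  [2]=0x48  [3]=0x63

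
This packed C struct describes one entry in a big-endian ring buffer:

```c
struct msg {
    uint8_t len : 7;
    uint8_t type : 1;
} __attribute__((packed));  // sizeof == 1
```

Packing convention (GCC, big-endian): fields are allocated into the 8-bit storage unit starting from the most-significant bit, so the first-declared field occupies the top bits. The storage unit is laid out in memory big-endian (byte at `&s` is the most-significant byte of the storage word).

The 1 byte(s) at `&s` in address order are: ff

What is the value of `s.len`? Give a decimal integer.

[0]=0xff (big-endian) → word 0xff
len:7 @ bit 1 → (0xff>>1)&0x7f = 0x7f  ←
type:1 @ bit 0 → (0xff>>0)&0x1 = 0x1

127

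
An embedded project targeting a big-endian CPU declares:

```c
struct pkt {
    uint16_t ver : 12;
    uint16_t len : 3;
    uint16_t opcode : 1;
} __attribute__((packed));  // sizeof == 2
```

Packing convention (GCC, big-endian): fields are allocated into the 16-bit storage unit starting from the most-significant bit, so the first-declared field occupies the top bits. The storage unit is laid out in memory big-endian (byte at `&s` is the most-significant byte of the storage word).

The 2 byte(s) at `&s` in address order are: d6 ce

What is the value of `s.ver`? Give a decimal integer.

[0]=0xd6 [1]=0xce (big-endian) → word 0xd6ce
ver [4+:12] = (word>>4) & 0xfff = 3436  ←
len [1+:3] = (word>>1) & 0x7 = 7
opcode [0+:1] = (word>>0) & 0x1 = 0

3436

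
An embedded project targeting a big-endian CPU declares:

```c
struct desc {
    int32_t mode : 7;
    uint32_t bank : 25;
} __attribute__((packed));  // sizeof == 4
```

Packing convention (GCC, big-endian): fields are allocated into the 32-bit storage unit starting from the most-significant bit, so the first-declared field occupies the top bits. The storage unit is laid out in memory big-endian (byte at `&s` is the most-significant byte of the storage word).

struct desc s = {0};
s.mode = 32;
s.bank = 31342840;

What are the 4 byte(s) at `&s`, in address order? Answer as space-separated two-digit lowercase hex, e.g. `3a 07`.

mode (7b) val=32 bits=0x20 at bit 25: 0x40000000
bank (25b) val=31342840 bits=0x1de40f8 at bit 0: 0x41de40f8
word = 0x41de40f8 → big-endian bytes:
  [0]=0x41  [1]=0xde  [2]=0x40  [3]=0xf8

41 de 40 f8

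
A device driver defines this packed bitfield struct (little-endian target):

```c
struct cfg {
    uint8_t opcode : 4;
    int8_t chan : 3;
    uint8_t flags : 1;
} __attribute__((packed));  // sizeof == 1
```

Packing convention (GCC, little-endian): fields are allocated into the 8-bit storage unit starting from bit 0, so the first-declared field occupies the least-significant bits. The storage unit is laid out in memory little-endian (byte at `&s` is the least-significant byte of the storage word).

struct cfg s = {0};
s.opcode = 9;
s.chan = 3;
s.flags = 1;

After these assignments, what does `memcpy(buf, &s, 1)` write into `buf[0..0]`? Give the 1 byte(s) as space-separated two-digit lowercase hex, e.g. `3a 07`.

b9

opcode:4 = 9 → 0x9 << 0 → word 0x09
chan:3 = 3 → 0x3 << 4 → word 0x39
flags:1 = 1 → 0x1 << 7 → word 0xb9
word = 0xb9 → little-endian bytes:
  [0]=0xb9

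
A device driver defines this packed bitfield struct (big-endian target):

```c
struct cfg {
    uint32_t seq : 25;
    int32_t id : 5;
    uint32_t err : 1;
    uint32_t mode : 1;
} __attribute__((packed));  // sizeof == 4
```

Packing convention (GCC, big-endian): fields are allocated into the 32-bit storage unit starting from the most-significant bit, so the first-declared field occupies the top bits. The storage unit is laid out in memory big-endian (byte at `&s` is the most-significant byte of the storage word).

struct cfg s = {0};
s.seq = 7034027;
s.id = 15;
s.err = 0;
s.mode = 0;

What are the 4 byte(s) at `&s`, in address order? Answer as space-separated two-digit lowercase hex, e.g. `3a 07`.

35 aa 55 bc

seq:25 = 7034027 → 0x6b54ab << 7 → word 0x35aa5580
id:5 = 15 → 0xf << 2 → word 0x35aa55bc
err:1 = 0 → 0x0 << 1 → word 0x35aa55bc
mode:1 = 0 → 0x0 << 0 → word 0x35aa55bc
word = 0x35aa55bc → big-endian bytes:
  [0]=0x35  [1]=0xaa  [2]=0x55  [3]=0xbc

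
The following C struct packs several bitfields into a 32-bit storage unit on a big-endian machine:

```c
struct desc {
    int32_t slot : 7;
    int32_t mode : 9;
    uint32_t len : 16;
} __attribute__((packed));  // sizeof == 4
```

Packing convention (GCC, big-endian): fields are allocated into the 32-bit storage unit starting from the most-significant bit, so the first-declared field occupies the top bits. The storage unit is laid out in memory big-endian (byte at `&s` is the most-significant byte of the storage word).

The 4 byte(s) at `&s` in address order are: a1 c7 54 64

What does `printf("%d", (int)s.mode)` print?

-57

[0]=0xa1 [1]=0xc7 [2]=0x54 [3]=0x64 (big-endian) → word 0xa1c75464
slot:7 @ bit 25 → (0xa1c75464>>25)&0x7f = 0x50
mode:9 @ bit 16 → (0xa1c75464>>16)&0x1ff = 0x1c7  ←
len:16 @ bit 0 → (0xa1c75464>>0)&0xffff = 0x5464
mode signed 9b, MSB=1: 455 - 512 = -57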